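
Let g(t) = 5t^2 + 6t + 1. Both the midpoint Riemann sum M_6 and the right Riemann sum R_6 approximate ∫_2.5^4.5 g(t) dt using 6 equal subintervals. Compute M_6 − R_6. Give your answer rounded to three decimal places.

-13.944

M_6 ≈ 169.74074.
R_6 ≈ 183.68519.
M_6 − R_6 ≈ -13.944.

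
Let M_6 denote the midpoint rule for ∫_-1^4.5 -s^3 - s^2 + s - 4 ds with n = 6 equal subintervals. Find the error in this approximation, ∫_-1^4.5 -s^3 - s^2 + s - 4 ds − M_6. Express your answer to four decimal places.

-2.4070

Exact integral: ∫_-1^4.5 f(s) ds ≈ -145.348958.
M_6 ≈ -142.941913.
Error ≈ -145.348958 − (-142.941913) ≈ -2.4070.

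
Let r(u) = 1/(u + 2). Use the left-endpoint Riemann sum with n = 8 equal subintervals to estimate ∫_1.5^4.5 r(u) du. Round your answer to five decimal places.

Δu = (4.5 − 1.5)/8 = 0.375.
Left endpoints: 1.5, 1.875, 2.25, 2.625, 3, 3.375, 3.75, 4.125.
r(1.5) = 2/7, r(1.875) = 8/31, r(2.25) = 4/17, r(2.625) = 8/37, r(3) = 0.2, r(3.375) = 8/43, r(3.75) = 4/23, r(4.125) = 8/49.
Sum = Δu · [r(1.5) + r(1.875) + r(2.25) + ...].
Sum ≈ 0.64444.

0.64444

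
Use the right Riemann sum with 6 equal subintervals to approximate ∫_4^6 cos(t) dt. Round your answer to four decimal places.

0.7419

Δt = (6 − 4)/6 = 1/3.
Right endpoints: 13/3, 14/3, 5, 16/3, 17/3, 6.
f(13/3) ≈ -0.3700, f(14/3) ≈ -0.0457, f(5) ≈ 0.2837, f(16/3) ≈ 0.5818, f(17/3) ≈ 0.8159, f(6) ≈ 0.9602.
Sum = Δt · [f(13/3) + f(14/3) + f(5) + ...].
Sum ≈ 0.7419.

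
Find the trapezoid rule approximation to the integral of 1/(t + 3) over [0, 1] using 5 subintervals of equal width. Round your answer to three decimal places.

Δt = (1 − 0)/5 = 0.2.
f(0) = 1/3, f(0.2) = 0.3125, f(0.4) = 5/17, f(0.6) = 5/18, f(0.8) = 5/19, f(1) = 0.25.
T_5 = (Δt/2)·[f(t_0) + 2f(t_1) + ... + 2f(t_{4}) + f(t_5)].
Sum ≈ 0.288.

0.288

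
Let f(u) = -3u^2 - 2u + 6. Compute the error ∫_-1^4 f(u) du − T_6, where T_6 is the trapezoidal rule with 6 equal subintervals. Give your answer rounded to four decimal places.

Exact integral: ∫_-1^4 f(u) du = -50.
T_6 ≈ -51.736111.
Error ≈ -50 − (-51.736111) ≈ 1.7361.

1.7361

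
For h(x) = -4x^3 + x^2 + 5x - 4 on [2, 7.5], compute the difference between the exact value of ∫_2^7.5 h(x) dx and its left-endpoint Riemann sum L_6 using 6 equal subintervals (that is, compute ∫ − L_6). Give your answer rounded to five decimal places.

-679.08449

Exact integral: ∫_2^7.5 h(x) dx ≈ -2901.4791667.
L_6 ≈ -2222.3946759.
Error ≈ -2901.4791667 − (-2222.3946759) ≈ -679.08449.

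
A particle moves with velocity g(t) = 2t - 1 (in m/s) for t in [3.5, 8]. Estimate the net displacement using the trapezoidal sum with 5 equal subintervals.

Δt = (8 − 3.5)/5 = 0.9.
g(3.5) = 6, g(4.4) = 7.8, g(5.3) = 9.6, g(6.2) = 11.4, g(7.1) = 13.2, g(8) = 15.
T_5 = (Δt/2)·[g(t_0) + 2g(t_1) + ... + 2g(t_{4}) + g(t_5)].
Sum = 47.25.

47.25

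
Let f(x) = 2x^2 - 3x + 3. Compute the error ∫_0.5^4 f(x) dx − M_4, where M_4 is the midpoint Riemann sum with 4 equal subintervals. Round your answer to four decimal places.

0.4466

Exact integral: ∫_0.5^4 f(x) dx ≈ 29.458333.
M_4 = 29.01171875.
Error ≈ 29.458333 − 29.01171875 ≈ 0.4466.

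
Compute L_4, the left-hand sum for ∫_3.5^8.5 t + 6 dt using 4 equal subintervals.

Δt = (8.5 − 3.5)/4 = 1.25.
Left endpoints: 3.5, 4.75, 6, 7.25.
f(3.5) = 9.5, f(4.75) = 10.75, f(6) = 12, f(7.25) = 13.25.
Sum = Δt · [f(3.5) + f(4.75) + f(6) + f(7.25)].
Sum = 56.875.

56.875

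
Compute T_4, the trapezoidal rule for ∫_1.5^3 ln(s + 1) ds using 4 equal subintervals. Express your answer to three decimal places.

Δs = (3 − 1.5)/4 = 0.375.
f(1.5) ≈ 0.916, f(1.875) ≈ 1.056, f(2.25) ≈ 1.179, f(2.625) ≈ 1.288, f(3) ≈ 1.386.
T_4 = (Δs/2)·[f(s_0) + 2f(s_1) + 2f(s_2) + 2f(s_3) + f(s_4)].
Sum ≈ 1.753.

1.753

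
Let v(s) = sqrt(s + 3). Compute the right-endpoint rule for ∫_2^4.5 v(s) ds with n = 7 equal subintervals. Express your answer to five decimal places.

Δs = (4.5 − 2)/7 = 5/14.
Right endpoints: 33/14, 19/7, 43/14, 24/7, 53/14, 29/7, 4.5.
v(33/14) ≈ 2.31455, v(19/7) ≈ 2.39046, v(43/14) ≈ 2.46403, v(24/7) ≈ 2.53546, v(53/14) ≈ 2.60494, v(29/7) ≈ 2.67261, v(4.5) ≈ 2.73861.
Sum = Δs · [v(33/14) + v(19/7) + v(43/14) + ...].
Sum ≈ 6.32881.

6.32881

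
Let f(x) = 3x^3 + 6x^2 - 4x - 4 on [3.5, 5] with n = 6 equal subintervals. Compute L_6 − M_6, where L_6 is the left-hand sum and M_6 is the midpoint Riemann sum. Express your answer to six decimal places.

L_6 = 450.03515625.
M_6 ≈ 488.60742188.
L_6 − M_6 ≈ -38.572266.

-38.572266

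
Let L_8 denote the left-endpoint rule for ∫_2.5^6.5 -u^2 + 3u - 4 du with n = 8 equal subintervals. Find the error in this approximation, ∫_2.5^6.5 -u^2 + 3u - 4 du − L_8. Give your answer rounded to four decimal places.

-5.8333

Exact integral: ∫_2.5^6.5 f(u) du ≈ -48.333333.
L_8 = -42.5.
Error ≈ -48.333333 − (-42.5) ≈ -5.8333.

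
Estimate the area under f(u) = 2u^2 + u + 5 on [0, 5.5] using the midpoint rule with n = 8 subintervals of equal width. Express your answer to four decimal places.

153.1084

Δu = (5.5 − 0)/8 = 0.6875.
Midpoints: 0.34375, 1.03125, 1.71875, 2.40625, 3.09375, 3.78125, 4.46875, 5.15625.
f(0.34375) = 2857/512, f(1.03125) = 4177/512, f(1.71875) = 6465/512, f(2.40625) = 9721/512, f(3.09375) = 13945/512, f(3.78125) = 19137/512, f(4.46875) = 25297/512, f(5.15625) = 32425/512.
Sum = Δu · [f(0.34375) + f(1.03125) + f(1.71875) + ...].
Sum ≈ 153.1084.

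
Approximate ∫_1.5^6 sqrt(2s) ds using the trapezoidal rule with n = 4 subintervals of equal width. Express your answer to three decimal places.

Δs = (6 − 1.5)/4 = 1.125.
f(1.5) ≈ 1.732, f(2.625) ≈ 2.291, f(3.75) ≈ 2.739, f(4.875) ≈ 3.122, f(6) ≈ 3.464.
T_4 = (Δs/2)·[f(s_0) + 2f(s_1) + 2f(s_2) + 2f(s_3) + f(s_4)].
Sum ≈ 12.094.

12.094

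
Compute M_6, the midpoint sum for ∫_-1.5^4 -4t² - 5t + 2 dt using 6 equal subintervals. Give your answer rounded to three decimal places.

Δt = (4 − (-1.5))/6 = 11/12.
Midpoints: -25/24, -0.125, 19/24, 41/24, 2.625, 85/24.
f(-25/24) = 413/144, f(-0.125) = 2.5625, f(19/24) = -643/144, f(41/24) = -2623/144, f(2.625) = -38.6875, f(85/24) = -9487/144.
Sum = Δt · [f(-25/24) + f(-0.125) + f(19/24) + ...].
Sum ≈ -111.668.

-111.668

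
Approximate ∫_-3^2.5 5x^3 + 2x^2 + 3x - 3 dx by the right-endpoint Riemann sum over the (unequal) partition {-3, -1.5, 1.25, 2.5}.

Subinterval widths: 1.5, 2.75, 1.25.
Right endpoints: -1.5, 1.25, 2.5.
f(-1.5) = -19.875, f(1.25) = 13.640625, f(2.5) = 95.125.
Sum = Σ Δx_i · f(x_i).
Sum = 126.60546875.

126.60546875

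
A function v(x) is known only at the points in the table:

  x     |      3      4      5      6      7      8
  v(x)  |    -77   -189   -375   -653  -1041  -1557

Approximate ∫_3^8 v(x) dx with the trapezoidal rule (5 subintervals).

Δx = 1.
T_5 = (1/2)·[(-77) + 2·(-189) + 2·(-375) + 2·(-653) + 2·(-1041) + (-1557)] = -3075.

-3075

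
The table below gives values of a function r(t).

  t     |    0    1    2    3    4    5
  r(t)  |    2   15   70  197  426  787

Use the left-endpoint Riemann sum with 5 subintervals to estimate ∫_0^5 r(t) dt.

Δt = 1.
Sum = 1·[2 + 15 + 70 + 197 + 426] = 710.

710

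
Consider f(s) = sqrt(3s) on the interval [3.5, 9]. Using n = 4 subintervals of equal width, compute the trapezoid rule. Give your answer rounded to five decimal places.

23.58872

Δs = (9 − 3.5)/4 = 1.375.
f(3.5) ≈ 3.24037, f(4.875) ≈ 3.82426, f(6.25) ≈ 4.33013, f(7.625) ≈ 4.78278, f(9) ≈ 5.19615.
T_4 = (Δs/2)·[f(s_0) + 2f(s_1) + 2f(s_2) + 2f(s_3) + f(s_4)].
Sum ≈ 23.58872.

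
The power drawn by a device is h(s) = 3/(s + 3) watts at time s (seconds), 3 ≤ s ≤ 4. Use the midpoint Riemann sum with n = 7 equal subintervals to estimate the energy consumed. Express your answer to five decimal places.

Δs = (4 − 3)/7 = 1/7.
Midpoints: 43/14, 45/14, 47/14, 3.5, 51/14, 53/14, 55/14.
h(43/14) = 42/85, h(45/14) = 14/29, h(47/14) = 42/89, h(3.5) = 6/13, h(51/14) = 14/31, h(53/14) = 42/95, h(55/14) = 42/97.
Sum = Δs · [h(43/14) + h(45/14) + h(47/14) + ...].
Sum ≈ 0.46243.

0.46243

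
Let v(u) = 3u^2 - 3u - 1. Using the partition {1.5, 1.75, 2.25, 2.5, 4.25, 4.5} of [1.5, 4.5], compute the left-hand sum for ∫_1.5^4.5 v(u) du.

31.6875

Subinterval widths: 0.25, 0.5, 0.25, 1.75, 0.25.
Left endpoints: 1.5, 1.75, 2.25, 2.5, 4.25.
v(1.5) = 1.25, v(1.75) = 2.9375, v(2.25) = 7.4375, v(2.5) = 10.25, v(4.25) = 40.4375.
Sum = Σ Δu_i · v(u_i).
Sum = 31.6875.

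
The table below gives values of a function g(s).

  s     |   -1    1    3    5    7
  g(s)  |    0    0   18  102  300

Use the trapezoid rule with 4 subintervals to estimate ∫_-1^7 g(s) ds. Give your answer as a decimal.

540

Δs = 2.
T_4 = (2/2)·[0 + 2·0 + 2·18 + 2·102 + 300] = 540.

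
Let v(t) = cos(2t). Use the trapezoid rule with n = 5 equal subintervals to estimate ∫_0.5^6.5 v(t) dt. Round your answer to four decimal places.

-0.0983

Δt = (6.5 − 0.5)/5 = 1.2.
v(0.5) ≈ 0.5403, v(1.7) ≈ -0.9668, v(2.9) ≈ 0.8855, v(4.1) ≈ -0.3392, v(5.3) ≈ -0.3853, v(6.5) ≈ 0.9074.
T_5 = (Δt/2)·[v(t_0) + 2v(t_1) + ... + 2v(t_{4}) + v(t_5)].
Sum ≈ -0.0983.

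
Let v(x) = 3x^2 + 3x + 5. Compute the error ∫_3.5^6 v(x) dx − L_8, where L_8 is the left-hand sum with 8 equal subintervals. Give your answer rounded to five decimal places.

12.18262

Exact integral: ∫_3.5^6 v(x) dx = 221.25.
L_8 ≈ 209.0673828.
Error ≈ 221.25 − 209.0673828 ≈ 12.18262.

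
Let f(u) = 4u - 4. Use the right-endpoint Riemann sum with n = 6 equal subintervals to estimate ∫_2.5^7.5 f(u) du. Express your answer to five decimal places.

88.33333

Δu = (7.5 − 2.5)/6 = 5/6.
Right endpoints: 10/3, 25/6, 5, 35/6, 20/3, 7.5.
f(10/3) = 28/3, f(25/6) = 38/3, f(5) = 16, f(35/6) = 58/3, f(20/3) = 68/3, f(7.5) = 26.
Sum = Δu · [f(10/3) + f(25/6) + f(5) + ...].
Sum ≈ 88.33333.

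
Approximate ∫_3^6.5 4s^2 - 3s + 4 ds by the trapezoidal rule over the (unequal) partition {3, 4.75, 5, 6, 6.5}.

298.625

Subinterval widths: 1.75, 0.25, 1, 0.5.
f(3) = 31, f(4.75) = 80, f(5) = 89, f(6) = 130, f(6.5) = 153.5.
On each subinterval the trapezoid contributes (Δs_i/2)·[f(s_{i-1}) + f(s_i)].
Sum = 298.625.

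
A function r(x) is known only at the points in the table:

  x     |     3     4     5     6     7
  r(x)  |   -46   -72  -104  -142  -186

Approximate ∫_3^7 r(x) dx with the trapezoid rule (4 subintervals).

Δx = 1.
T_4 = (1/2)·[(-46) + 2·(-72) + 2·(-104) + 2·(-142) + (-186)] = -434.

-434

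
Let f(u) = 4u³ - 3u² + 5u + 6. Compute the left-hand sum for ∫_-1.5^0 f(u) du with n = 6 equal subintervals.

-8.71875

Δu = (0 − (-1.5))/6 = 0.25.
Left endpoints: -1.5, -1.25, -1, -0.75, -0.5, -0.25.
f(-1.5) = -21.75, f(-1.25) = -12.75, f(-1) = -6, f(-0.75) = -1.125, f(-0.5) = 2.25, f(-0.25) = 4.5.
Sum = Δu · [f(-1.5) + f(-1.25) + f(-1) + ...].
Sum = -8.71875.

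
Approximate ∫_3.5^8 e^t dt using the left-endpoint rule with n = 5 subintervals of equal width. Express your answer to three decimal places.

Δt = (8 − 3.5)/5 = 0.9.
Left endpoints: 3.5, 4.4, 5.3, 6.2, 7.1.
f(3.5) ≈ 33.115, f(4.4) ≈ 81.451, f(5.3) ≈ 200.337, f(6.2) ≈ 492.749, f(7.1) ≈ 1211.967.
Sum = Δt · [f(3.5) + f(4.4) + f(5.3) + f(6.2) + f(7.1)].
Sum ≈ 1817.657.

1817.657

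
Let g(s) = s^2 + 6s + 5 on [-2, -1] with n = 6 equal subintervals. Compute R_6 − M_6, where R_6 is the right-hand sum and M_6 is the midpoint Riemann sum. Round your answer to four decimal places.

R_6 ≈ -1.412037.
M_6 ≈ -1.668981.
R_6 − M_6 ≈ 0.2569.

0.2569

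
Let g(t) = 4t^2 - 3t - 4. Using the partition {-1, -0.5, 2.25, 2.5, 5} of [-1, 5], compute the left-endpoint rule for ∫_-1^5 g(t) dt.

Subinterval widths: 0.5, 2.75, 0.25, 2.5.
Left endpoints: -1, -0.5, 2.25, 2.5.
g(-1) = 3, g(-0.5) = -1.5, g(2.25) = 9.5, g(2.5) = 13.5.
Sum = Σ Δt_i · g(t_i).
Sum = 33.5.

33.5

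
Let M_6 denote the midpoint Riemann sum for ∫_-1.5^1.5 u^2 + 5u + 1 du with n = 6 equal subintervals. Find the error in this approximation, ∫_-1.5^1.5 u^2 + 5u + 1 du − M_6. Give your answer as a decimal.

0.0625

Exact integral: ∫_-1.5^1.5 f(u) du = 5.25.
M_6 = 5.1875.
Error = 5.25 − 5.1875 = 0.0625.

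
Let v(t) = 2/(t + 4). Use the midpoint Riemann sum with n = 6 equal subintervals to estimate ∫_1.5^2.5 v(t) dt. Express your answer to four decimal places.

Δt = (2.5 − 1.5)/6 = 1/6.
Midpoints: 19/12, 1.75, 23/12, 25/12, 2.25, 29/12.
v(19/12) = 24/67, v(1.75) = 8/23, v(23/12) = 24/71, v(25/12) = 24/73, v(2.25) = 0.32, v(29/12) = 24/77.
Sum = Δt · [v(19/12) + v(1.75) + v(23/12) + ...].
Sum ≈ 0.3341.

0.3341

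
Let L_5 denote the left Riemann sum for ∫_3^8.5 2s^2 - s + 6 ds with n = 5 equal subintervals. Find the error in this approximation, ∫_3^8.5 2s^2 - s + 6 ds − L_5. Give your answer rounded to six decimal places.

64.331667

Exact integral: ∫_3^8.5 f(s) ds ≈ 392.79166667.
L_5 = 328.46.
Error ≈ 392.79166667 − 328.46 ≈ 64.331667.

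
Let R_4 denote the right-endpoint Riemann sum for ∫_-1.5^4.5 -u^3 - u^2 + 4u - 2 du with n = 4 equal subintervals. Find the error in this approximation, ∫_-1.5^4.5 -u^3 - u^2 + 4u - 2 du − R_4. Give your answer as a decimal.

78.75

Exact integral: ∫_-1.5^4.5 f(u) du = -108.75.
R_4 = -187.5.
Error = -108.75 − (-187.5) = 78.75.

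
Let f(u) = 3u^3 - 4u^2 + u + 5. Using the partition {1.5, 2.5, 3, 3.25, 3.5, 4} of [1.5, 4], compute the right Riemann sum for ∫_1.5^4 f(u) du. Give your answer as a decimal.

163.65234375

Subinterval widths: 1, 0.5, 0.25, 0.25, 0.5.
Right endpoints: 2.5, 3, 3.25, 3.5, 4.
f(2.5) = 29.375, f(3) = 53, f(3.25) = 68.984375, f(3.5) = 88.125, f(4) = 137.
Sum = Σ Δu_i · f(u_i).
Sum = 163.65234375.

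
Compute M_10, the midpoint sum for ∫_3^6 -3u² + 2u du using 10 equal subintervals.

-161.9325

Δu = (6 − 3)/10 = 0.3.
Midpoints: 3.15, 3.45, 3.75, 4.05, 4.35, 4.65, 4.95, 5.25, 5.55, 5.85.
f(3.15) = -23.4675, f(3.45) = -28.8075, f(3.75) = -34.6875, f(4.05) = -41.1075, f(4.35) = -48.0675, f(4.65) = -55.5675, f(4.95) = -63.6075, f(5.25) = -72.1875, f(5.55) = -81.3075, f(5.85) = -90.9675.
Sum = Δu · [f(3.15) + f(3.45) + f(3.75) + ...].
Sum = -161.9325.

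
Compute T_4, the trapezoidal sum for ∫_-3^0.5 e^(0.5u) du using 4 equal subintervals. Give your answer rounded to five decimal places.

Δu = (0.5 − (-3))/4 = 0.875.
f(-3) ≈ 0.22313, f(-2.125) ≈ 0.34559, f(-1.25) ≈ 0.53526, f(-0.375) ≈ 0.82903, f(0.5) ≈ 1.28403.
T_4 = (Δu/2)·[f(u_0) + 2f(u_1) + 2f(u_2) + 2f(u_3) + f(u_4)].
Sum ≈ 2.15553.

2.15553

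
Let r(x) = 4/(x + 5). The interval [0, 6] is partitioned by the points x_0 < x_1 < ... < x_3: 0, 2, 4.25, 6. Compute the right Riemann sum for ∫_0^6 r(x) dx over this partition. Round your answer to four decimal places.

2.7522

Subinterval widths: 2, 2.25, 1.75.
Right endpoints: 2, 4.25, 6.
r(2) = 4/7, r(4.25) = 16/37, r(6) = 4/11.
Sum = Σ Δx_i · r(x_i).
Sum ≈ 2.7522.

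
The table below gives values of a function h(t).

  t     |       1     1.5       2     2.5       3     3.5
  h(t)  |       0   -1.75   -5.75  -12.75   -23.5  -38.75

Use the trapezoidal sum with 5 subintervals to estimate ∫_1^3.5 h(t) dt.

Δt = 0.5.
T_5 = (0.5/2)·[0 + 2·(-1.75) + 2·(-5.75) + 2·(-12.75) + 2·(-23.5) + (-38.75)] = -31.5625.

-31.5625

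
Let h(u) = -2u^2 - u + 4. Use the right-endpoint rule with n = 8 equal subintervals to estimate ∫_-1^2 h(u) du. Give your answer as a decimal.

2.671875

Δu = (2 − (-1))/8 = 0.375.
Right endpoints: -0.625, -0.25, 0.125, 0.5, 0.875, 1.25, 1.625, 2.
h(-0.625) = 3.84375, h(-0.25) = 4.125, h(0.125) = 3.84375, h(0.5) = 3, h(0.875) = 1.59375, h(1.25) = -0.375, h(1.625) = -2.90625, h(2) = -6.
Sum = Δu · [h(-0.625) + h(-0.25) + h(0.125) + ...].
Sum = 2.671875.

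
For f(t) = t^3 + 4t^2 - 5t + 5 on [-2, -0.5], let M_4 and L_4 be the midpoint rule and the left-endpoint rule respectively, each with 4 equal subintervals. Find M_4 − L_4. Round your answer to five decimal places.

-2.75537

M_4 ≈ 23.3862305.
L_4 ≈ 26.1416016.
M_4 − L_4 ≈ -2.75537.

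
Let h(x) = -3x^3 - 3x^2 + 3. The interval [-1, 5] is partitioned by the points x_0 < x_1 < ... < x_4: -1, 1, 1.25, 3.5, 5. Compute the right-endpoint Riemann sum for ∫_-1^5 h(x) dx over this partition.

Subinterval widths: 2, 0.25, 2.25, 1.5.
Right endpoints: 1, 1.25, 3.5, 5.
h(1) = -3, h(1.25) = -7.546875, h(3.5) = -162.375, h(5) = -447.
Sum = Σ Δx_i · h(x_i).
Sum = -1043.73046875.

-1043.73046875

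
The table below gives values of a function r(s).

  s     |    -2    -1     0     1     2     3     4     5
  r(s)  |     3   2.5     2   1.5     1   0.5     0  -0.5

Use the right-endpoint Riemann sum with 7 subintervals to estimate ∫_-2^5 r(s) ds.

Δs = 1.
Sum = 1·[2.5 + 2 + 1.5 + 1 + 0.5 + 0 + (-0.5)] = 7.

7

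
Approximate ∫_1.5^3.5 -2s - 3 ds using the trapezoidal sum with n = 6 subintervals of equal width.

-16

Δs = (3.5 − 1.5)/6 = 1/3.
f(1.5) = -6, f(11/6) = -20/3, f(13/6) = -22/3, f(2.5) = -8, f(17/6) = -26/3, f(19/6) = -28/3, f(3.5) = -10.
T_6 = (Δs/2)·[f(s_0) + 2f(s_1) + ... + 2f(s_{5}) + f(s_6)].
Sum = -16.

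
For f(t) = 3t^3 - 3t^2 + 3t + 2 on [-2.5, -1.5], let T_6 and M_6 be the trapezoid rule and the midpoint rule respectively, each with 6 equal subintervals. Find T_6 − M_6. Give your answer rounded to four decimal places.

-0.1458

T_6 ≈ -41.847222.
M_6 ≈ -41.701389.
T_6 − M_6 ≈ -0.1458.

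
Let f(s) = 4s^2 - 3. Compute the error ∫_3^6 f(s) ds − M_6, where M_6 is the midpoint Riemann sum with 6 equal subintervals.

0.25

Exact integral: ∫_3^6 f(s) ds = 243.
M_6 = 242.75.
Error = 243 − 242.75 = 0.25.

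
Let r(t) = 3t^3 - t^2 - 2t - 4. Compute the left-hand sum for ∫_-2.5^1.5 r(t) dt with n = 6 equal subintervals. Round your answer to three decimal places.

-63.130

Δt = (1.5 − (-2.5))/6 = 2/3.
Left endpoints: -2.5, -11/6, -7/6, -0.5, 1/6, 5/6.
r(-2.5) = -52.125, r(-11/6) = -1597/72, r(-7/6) = -187/24, r(-0.5) = -3.625, r(1/6) = -313/72, r(5/6) = -4.625.
Sum = Δt · [r(-2.5) + r(-11/6) + r(-7/6) + ...].
Sum ≈ -63.130.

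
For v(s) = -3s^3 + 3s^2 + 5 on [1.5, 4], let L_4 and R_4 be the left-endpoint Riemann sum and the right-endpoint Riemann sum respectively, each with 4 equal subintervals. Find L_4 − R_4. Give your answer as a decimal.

87.890625

L_4 ≈ -74.672852.
R_4 ≈ -162.563477.
L_4 − R_4 = 87.890625.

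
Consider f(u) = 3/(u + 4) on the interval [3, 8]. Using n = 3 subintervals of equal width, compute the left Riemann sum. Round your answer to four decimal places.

Δu = (8 − 3)/3 = 5/3.
Left endpoints: 3, 14/3, 19/3.
f(3) = 3/7, f(14/3) = 9/26, f(19/3) = 9/31.
Sum = Δu · [f(3) + f(14/3) + f(19/3)].
Sum ≈ 1.7751.

1.7751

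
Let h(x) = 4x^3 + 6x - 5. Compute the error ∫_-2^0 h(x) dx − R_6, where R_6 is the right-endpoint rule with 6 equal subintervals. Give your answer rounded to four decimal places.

Exact integral: ∫_-2^0 h(x) dx = -38.
R_6 ≈ -31.111111.
Error ≈ -38 − (-31.111111) ≈ -6.8889.

-6.8889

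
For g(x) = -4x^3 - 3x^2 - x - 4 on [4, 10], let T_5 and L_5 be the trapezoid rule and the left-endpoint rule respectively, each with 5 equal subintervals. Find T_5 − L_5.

T_5 = -10871.28.
L_5 = -8470.08.
T_5 − L_5 = -2401.2.

-2401.2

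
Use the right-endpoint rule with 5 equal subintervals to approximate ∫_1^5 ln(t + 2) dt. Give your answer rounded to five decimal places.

6.65433

Δt = (5 − 1)/5 = 0.8.
Right endpoints: 1.8, 2.6, 3.4, 4.2, 5.
f(1.8) ≈ 1.33500, f(2.6) ≈ 1.52606, f(3.4) ≈ 1.68640, f(4.2) ≈ 1.82455, f(5) ≈ 1.94591.
Sum = Δt · [f(1.8) + f(2.6) + f(3.4) + f(4.2) + f(5)].
Sum ≈ 6.65433.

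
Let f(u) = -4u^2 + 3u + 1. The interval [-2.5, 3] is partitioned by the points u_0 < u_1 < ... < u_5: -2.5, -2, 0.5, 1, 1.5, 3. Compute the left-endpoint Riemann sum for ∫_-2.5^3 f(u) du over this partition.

-72.75

Subinterval widths: 0.5, 2.5, 0.5, 0.5, 1.5.
Left endpoints: -2.5, -2, 0.5, 1, 1.5.
f(-2.5) = -31.5, f(-2) = -21, f(0.5) = 1.5, f(1) = 0, f(1.5) = -3.5.
Sum = Σ Δu_i · f(u_i).
Sum = -72.75.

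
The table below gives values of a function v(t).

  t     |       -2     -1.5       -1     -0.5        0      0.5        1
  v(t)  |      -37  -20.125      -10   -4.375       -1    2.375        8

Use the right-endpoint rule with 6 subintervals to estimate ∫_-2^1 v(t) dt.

-12.5625

Δt = 0.5.
Sum = 0.5·[(-20.125) + (-10) + (-4.375) + (-1) + 2.375 + 8] = -12.5625.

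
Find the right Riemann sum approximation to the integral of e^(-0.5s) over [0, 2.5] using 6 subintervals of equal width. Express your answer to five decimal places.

1.28350

Δs = (2.5 − 0)/6 = 5/12.
Right endpoints: 5/12, 5/6, 1.25, 5/3, 25/12, 2.5.
f(5/12) ≈ 0.81194, f(5/6) ≈ 0.65924, f(1.25) ≈ 0.53526, f(5/3) ≈ 0.43460, f(25/12) ≈ 0.35287, f(2.5) ≈ 0.28650.
Sum = Δs · [f(5/12) + f(5/6) + f(1.25) + ...].
Sum ≈ 1.28350.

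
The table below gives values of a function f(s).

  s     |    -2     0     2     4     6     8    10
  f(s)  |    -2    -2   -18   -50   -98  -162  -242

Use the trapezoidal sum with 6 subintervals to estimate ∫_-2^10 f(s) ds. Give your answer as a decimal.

Δs = 2.
T_6 = (2/2)·[(-2) + 2·(-2) + 2·(-18) + 2·(-50) + 2·(-98) + 2·(-162) + (-242)] = -904.

-904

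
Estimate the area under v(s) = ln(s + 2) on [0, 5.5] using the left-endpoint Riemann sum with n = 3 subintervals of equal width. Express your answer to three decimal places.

6.914

Δs = (5.5 − 0)/3 = 11/6.
Left endpoints: 0, 11/6, 11/3.
v(0) ≈ 0.693, v(11/6) ≈ 1.344, v(11/3) ≈ 1.735.
Sum = Δs · [v(0) + v(11/6) + v(11/3)].
Sum ≈ 6.914.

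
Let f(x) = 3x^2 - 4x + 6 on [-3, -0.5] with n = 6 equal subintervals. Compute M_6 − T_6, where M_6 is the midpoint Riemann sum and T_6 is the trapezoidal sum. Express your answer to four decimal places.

-0.3255

M_6 ≈ 59.266493.
T_6 ≈ 59.592014.
M_6 − T_6 ≈ -0.3255.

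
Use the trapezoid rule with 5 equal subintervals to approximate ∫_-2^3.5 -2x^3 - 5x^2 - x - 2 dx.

Δx = (3.5 − (-2))/5 = 1.1.
f(-2) = -4, f(-0.9) = -3.692, f(0.2) = -2.416, f(1.3) = -16.144, f(2.4) = -60.848, f(3.5) = -152.5.
T_5 = (Δx/2)·[f(x_0) + 2f(x_1) + ... + 2f(x_{4}) + f(x_5)].
Sum = -177.485.

-177.485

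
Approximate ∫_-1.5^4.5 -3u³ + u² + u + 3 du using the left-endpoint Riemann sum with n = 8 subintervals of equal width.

Δu = (4.5 − (-1.5))/8 = 0.75.
Left endpoints: -1.5, -0.75, 0, 0.75, 1.5, 2.25, 3, 3.75.
f(-1.5) = 13.875, f(-0.75) = 4.078125, f(0) = 3, f(0.75) = 3.046875, f(1.5) = -3.375, f(2.25) = -23.859375, f(3) = -66, f(3.75) = -137.390625.
Sum = Δu · [f(-1.5) + f(-0.75) + f(0) + ...].
Sum = -154.96875.

-154.96875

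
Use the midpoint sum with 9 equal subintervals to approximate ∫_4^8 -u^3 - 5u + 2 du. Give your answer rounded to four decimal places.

-1070.8148

Δu = (8 − 4)/9 = 4/9.
Midpoints: 38/9, 14/3, 46/9, 50/9, 6, 58/9, 62/9, 22/3, 70/9.
f(38/9) = -68804/729, f(14/3) = -3320/27, f(46/9) = -114508/729, f(50/9) = -143792/729, f(6) = -244, f(58/9) = -217144/729, f(62/9) = -261980/729, f(22/3) = -11584/27, f(70/9) = -369892/729.
Sum = Δu · [f(38/9) + f(14/3) + f(46/9) + ...].
Sum ≈ -1070.8148.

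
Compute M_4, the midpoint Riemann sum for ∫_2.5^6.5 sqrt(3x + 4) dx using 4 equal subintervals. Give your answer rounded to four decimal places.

16.6549

Δx = (6.5 − 2.5)/4 = 1.
Midpoints: 3, 4, 5, 6.
f(3) ≈ 3.6056, f(4) ≈ 4.0000, f(5) ≈ 4.3589, f(6) ≈ 4.6904.
Sum = Δx · [f(3) + f(4) + f(5) + f(6)].
Sum ≈ 16.6549.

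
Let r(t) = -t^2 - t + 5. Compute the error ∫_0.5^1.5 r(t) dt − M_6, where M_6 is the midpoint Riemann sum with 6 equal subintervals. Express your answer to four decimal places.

Exact integral: ∫_0.5^1.5 r(t) dt ≈ 2.916667.
M_6 ≈ 2.918981.
Error ≈ 2.916667 − 2.918981 ≈ -0.0023.

-0.0023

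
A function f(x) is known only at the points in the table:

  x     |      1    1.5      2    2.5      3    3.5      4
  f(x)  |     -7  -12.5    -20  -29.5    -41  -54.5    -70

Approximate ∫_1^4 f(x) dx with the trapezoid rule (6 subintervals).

-98

Δx = 0.5.
T_6 = (0.5/2)·[(-7) + 2·(-12.5) + 2·(-20) + 2·(-29.5) + 2·(-41) + 2·(-54.5) + (-70)] = -98.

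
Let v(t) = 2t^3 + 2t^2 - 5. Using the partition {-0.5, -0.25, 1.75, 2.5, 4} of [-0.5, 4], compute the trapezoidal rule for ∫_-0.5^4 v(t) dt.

170.015625

Subinterval widths: 0.25, 2, 0.75, 1.5.
v(-0.5) = -4.75, v(-0.25) = -4.90625, v(1.75) = 11.84375, v(2.5) = 38.75, v(4) = 155.
On each subinterval the trapezoid contributes (Δt_i/2)·[v(t_{i-1}) + v(t_i)].
Sum = 170.015625.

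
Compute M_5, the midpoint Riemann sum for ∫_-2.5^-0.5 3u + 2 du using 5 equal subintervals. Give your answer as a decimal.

-5

Δu = (-0.5 − (-2.5))/5 = 0.4.
Midpoints: -2.3, -1.9, -1.5, -1.1, -0.7.
f(-2.3) = -4.9, f(-1.9) = -3.7, f(-1.5) = -2.5, f(-1.1) = -1.3, f(-0.7) = -0.1.
Sum = Δu · [f(-2.3) + f(-1.9) + f(-1.5) + f(-1.1) + f(-0.7)].
Sum = -5.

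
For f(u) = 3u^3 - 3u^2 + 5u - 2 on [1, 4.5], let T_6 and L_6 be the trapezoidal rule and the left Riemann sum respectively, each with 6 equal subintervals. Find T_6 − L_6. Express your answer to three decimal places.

67.120

T_6 ≈ 262.11415.
L_6 ≈ 194.99436.
T_6 − L_6 ≈ 67.120.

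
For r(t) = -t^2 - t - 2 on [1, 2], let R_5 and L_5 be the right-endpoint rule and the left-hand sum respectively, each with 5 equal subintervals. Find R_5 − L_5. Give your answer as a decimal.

R_5 = -6.24.
L_5 = -5.44.
R_5 − L_5 = -0.8.

-0.8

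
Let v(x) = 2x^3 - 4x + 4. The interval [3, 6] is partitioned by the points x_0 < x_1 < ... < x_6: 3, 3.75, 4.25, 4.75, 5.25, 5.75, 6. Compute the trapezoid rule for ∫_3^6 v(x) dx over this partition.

Subinterval widths: 0.75, 0.5, 0.5, 0.5, 0.5, 0.25.
v(3) = 46, v(3.75) = 94.46875, v(4.25) = 140.53125, v(4.75) = 199.34375, v(5.25) = 272.40625, v(5.75) = 361.21875, v(6) = 412.
On each subinterval the trapezoid contributes (Δx_i/2)·[v(x_{i-1}) + v(x_i)].
Sum = 569.390625.

569.390625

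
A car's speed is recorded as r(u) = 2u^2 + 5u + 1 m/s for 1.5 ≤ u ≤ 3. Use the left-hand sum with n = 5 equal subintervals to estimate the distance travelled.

Δu = (3 − 1.5)/5 = 0.3.
Left endpoints: 1.5, 1.8, 2.1, 2.4, 2.7.
r(1.5) = 13, r(1.8) = 16.48, r(2.1) = 20.32, r(2.4) = 24.52, r(2.7) = 29.08.
Sum = Δu · [r(1.5) + r(1.8) + r(2.1) + r(2.4) + r(2.7)].
Sum = 31.02.

31.02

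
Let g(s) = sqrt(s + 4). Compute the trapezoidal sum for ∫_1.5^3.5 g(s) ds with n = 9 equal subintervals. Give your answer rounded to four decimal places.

Δs = (3.5 − 1.5)/9 = 2/9.
g(1.5) ≈ 2.3452, g(31/18) ≈ 2.3921, g(35/18) ≈ 2.4381, g(13/6) ≈ 2.4833, g(43/18) ≈ 2.5276, g(47/18) ≈ 2.5712, g(17/6) ≈ 2.6141, g(55/18) ≈ 2.6562, g(59/18) ≈ 2.6977, g(3.5) ≈ 2.7386.
T_9 = (Δs/2)·[g(s_0) + 2g(s_1) + ... + 2g(s_{8}) + g(s_9)].
Sum ≈ 5.0938.

5.0938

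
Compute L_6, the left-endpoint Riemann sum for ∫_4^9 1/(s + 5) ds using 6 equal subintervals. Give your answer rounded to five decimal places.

0.45879

Δs = (9 − 4)/6 = 5/6.
Left endpoints: 4, 29/6, 17/3, 6.5, 22/3, 49/6.
f(4) = 1/9, f(29/6) = 6/59, f(17/3) = 0.09375, f(6.5) = 2/23, f(22/3) = 3/37, f(49/6) = 6/79.
Sum = Δs · [f(4) + f(29/6) + f(17/3) + ...].
Sum ≈ 0.45879.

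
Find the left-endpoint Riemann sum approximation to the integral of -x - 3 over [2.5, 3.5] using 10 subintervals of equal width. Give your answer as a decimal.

Δx = (3.5 − 2.5)/10 = 0.1.
Left endpoints: 2.5, 2.6, 2.7, 2.8, 2.9, 3, 3.1, 3.2, 3.3, 3.4.
f(2.5) = -5.5, f(2.6) = -5.6, f(2.7) = -5.7, f(2.8) = -5.8, f(2.9) = -5.9, f(3) = -6, f(3.1) = -6.1, f(3.2) = -6.2, f(3.3) = -6.3, f(3.4) = -6.4.
Sum = Δx · [f(2.5) + f(2.6) + f(2.7) + ...].
Sum = -5.95.

-5.95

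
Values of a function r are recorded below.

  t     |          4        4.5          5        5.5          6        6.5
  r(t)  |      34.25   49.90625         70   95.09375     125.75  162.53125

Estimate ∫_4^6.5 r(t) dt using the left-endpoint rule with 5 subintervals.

187.5

Δt = 0.5.
Sum = 0.5·[34.25 + 49.90625 + 70 + 95.09375 + 125.75] = 187.5.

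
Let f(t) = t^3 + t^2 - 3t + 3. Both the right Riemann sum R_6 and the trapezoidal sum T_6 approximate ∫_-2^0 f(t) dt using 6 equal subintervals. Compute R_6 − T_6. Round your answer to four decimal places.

-0.3333

R_6 ≈ 10.259259.
T_6 ≈ 10.592593.
R_6 − T_6 ≈ -0.3333.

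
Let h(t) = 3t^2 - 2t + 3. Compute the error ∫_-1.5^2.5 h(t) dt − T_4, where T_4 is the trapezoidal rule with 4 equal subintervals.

Exact integral: ∫_-1.5^2.5 h(t) dt = 27.
T_4 = 29.
Error = 27 − 29 = -2.

-2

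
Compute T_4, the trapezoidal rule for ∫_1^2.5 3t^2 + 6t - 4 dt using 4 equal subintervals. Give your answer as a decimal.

Δt = (2.5 − 1)/4 = 0.375.
f(1) = 5, f(1.375) = 9.921875, f(1.75) = 15.6875, f(2.125) = 22.296875, f(2.5) = 29.75.
T_4 = (Δt/2)·[f(t_0) + 2f(t_1) + 2f(t_2) + 2f(t_3) + f(t_4)].
Sum = 24.48046875.

24.48046875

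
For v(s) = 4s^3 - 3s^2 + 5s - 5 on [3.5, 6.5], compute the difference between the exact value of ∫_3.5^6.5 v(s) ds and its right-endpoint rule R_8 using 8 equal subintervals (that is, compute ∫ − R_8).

-163.7578125

Exact integral: ∫_3.5^6.5 v(s) ds = 1463.25.
R_8 = 1627.0078125.
Error = 1463.25 − 1627.0078125 = -163.7578125.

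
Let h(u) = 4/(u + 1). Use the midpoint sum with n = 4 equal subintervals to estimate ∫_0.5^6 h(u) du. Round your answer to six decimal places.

Δu = (6 − 0.5)/4 = 1.375.
Midpoints: 1.1875, 2.5625, 3.9375, 5.3125.
h(1.1875) = 64/35, h(2.5625) = 64/57, h(3.9375) = 64/79, h(5.3125) = 64/101.
Sum = Δu · [h(1.1875) + h(2.5625) + h(3.9375) + h(5.3125)].
Sum ≈ 6.043357.

6.043357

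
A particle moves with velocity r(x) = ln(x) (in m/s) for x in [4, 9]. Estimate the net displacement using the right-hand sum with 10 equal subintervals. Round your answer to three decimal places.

9.430

Δx = (9 − 4)/10 = 0.5.
Right endpoints: 4.5, 5, 5.5, 6, 6.5, 7, 7.5, 8, 8.5, 9.
r(4.5) ≈ 1.504, r(5) ≈ 1.609, r(5.5) ≈ 1.705, r(6) ≈ 1.792, r(6.5) ≈ 1.872, r(7) ≈ 1.946, r(7.5) ≈ 2.015, r(8) ≈ 2.079, r(8.5) ≈ 2.140, r(9) ≈ 2.197.
Sum = Δx · [r(4.5) + r(5) + r(5.5) + ...].
Sum ≈ 9.430.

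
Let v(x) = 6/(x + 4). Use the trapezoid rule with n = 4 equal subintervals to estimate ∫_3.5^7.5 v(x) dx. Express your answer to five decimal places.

Δx = (7.5 − 3.5)/4 = 1.
v(3.5) = 0.8, v(4.5) = 12/17, v(5.5) = 12/19, v(6.5) = 4/7, v(7.5) = 12/23.
T_4 = (Δx/2)·[v(x_0) + 2v(x_1) + 2v(x_2) + 2v(x_3) + v(x_4)].
Sum ≈ 2.56976.

2.56976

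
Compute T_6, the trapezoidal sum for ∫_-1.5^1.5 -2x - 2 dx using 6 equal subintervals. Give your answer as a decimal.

-6

Δx = (1.5 − (-1.5))/6 = 0.5.
f(-1.5) = 1, f(-1) = 0, f(-0.5) = -1, f(0) = -2, f(0.5) = -3, f(1) = -4, f(1.5) = -5.
T_6 = (Δx/2)·[f(x_0) + 2f(x_1) + ... + 2f(x_{5}) + f(x_6)].
Sum = -6.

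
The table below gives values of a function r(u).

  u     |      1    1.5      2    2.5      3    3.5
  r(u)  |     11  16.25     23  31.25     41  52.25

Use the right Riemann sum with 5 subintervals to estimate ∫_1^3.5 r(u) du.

Δu = 0.5.
Sum = 0.5·[16.25 + 23 + 31.25 + 41 + 52.25] = 81.875.

81.875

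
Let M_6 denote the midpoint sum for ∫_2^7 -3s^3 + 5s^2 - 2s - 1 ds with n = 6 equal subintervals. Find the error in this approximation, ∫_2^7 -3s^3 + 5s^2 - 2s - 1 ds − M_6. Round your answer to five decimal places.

-10.27199

Exact integral: ∫_2^7 f(s) ds ≈ -1280.4166667.
M_6 ≈ -1270.1446759.
Error ≈ -1280.4166667 − (-1270.1446759) ≈ -10.27199.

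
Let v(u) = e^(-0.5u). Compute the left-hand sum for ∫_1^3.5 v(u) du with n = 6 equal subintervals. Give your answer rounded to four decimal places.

0.9588

Δu = (3.5 − 1)/6 = 5/12.
Left endpoints: 1, 17/12, 11/6, 2.25, 8/3, 37/12.
v(1) ≈ 0.6065, v(17/12) ≈ 0.4925, v(11/6) ≈ 0.3998, v(2.25) ≈ 0.3247, v(8/3) ≈ 0.2636, v(37/12) ≈ 0.2140.
Sum = Δu · [v(1) + v(17/12) + v(11/6) + ...].
Sum ≈ 0.9588.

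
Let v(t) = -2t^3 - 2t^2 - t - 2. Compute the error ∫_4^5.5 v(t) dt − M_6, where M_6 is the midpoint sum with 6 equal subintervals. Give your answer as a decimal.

Exact integral: ∫_4^5.5 v(t) dt = -407.90625.
M_6 = -407.66796875.
Error = -407.90625 − (-407.66796875) = -0.23828125.

-0.23828125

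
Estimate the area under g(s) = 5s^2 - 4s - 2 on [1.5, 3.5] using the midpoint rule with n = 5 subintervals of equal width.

41.7

Δs = (3.5 − 1.5)/5 = 0.4.
Midpoints: 1.7, 2.1, 2.5, 2.9, 3.3.
g(1.7) = 5.65, g(2.1) = 11.65, g(2.5) = 19.25, g(2.9) = 28.45, g(3.3) = 39.25.
Sum = Δs · [g(1.7) + g(2.1) + g(2.5) + g(2.9) + g(3.3)].
Sum = 41.7.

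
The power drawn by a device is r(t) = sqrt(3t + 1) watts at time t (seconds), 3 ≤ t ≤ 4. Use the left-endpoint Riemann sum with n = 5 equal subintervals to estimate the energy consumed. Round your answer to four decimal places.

3.3442

Δt = (4 − 3)/5 = 0.2.
Left endpoints: 3, 3.2, 3.4, 3.6, 3.8.
r(3) ≈ 3.1623, r(3.2) ≈ 3.2558, r(3.4) ≈ 3.3466, r(3.6) ≈ 3.4351, r(3.8) ≈ 3.5214.
Sum = Δt · [r(3) + r(3.2) + r(3.4) + r(3.6) + r(3.8)].
Sum ≈ 3.3442.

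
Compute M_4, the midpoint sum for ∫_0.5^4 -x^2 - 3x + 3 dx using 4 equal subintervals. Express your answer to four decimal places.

Δx = (4 − 0.5)/4 = 0.875.
Midpoints: 0.9375, 1.8125, 2.6875, 3.5625.
f(0.9375) = -0.69140625, f(1.8125) = -5.72265625, f(2.6875) = -12.28515625, f(3.5625) = -20.37890625.
Sum = Δx · [f(0.9375) + f(1.8125) + f(2.6875) + f(3.5625)].
Sum ≈ -34.1934.

-34.1934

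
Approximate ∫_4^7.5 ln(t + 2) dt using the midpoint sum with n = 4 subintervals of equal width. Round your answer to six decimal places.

Δt = (7.5 − 4)/4 = 0.875.
Midpoints: 4.4375, 5.3125, 6.1875, 7.0625.
f(4.4375) ≈ 1.862140, f(5.3125) ≈ 1.989585, f(6.1875) ≈ 2.102609, f(7.0625) ≈ 2.204145.
Sum = Δt · [f(4.4375) + f(5.3125) + f(6.1875) + f(7.0625)].
Sum ≈ 7.138669.

7.138669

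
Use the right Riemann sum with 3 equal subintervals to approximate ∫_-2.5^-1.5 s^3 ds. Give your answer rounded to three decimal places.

Δs = (-1.5 − (-2.5))/3 = 1/3.
Right endpoints: -13/6, -11/6, -1.5.
f(-13/6) = -2197/216, f(-11/6) = -1331/216, f(-1.5) = -3.375.
Sum = Δs · [f(-13/6) + f(-11/6) + f(-1.5)].
Sum ≈ -6.569.

-6.569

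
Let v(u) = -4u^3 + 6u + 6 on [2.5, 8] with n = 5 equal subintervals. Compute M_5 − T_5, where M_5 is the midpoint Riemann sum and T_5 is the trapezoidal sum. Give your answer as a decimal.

104.81625

M_5 = -3815.74875.
T_5 = -3920.565.
M_5 − T_5 = 104.81625.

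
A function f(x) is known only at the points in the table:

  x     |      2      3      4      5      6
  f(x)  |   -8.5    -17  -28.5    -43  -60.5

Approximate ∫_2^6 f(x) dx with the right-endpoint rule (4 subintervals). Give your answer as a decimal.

Δx = 1.
Sum = 1·[(-17) + (-28.5) + (-43) + (-60.5)] = -149.

-149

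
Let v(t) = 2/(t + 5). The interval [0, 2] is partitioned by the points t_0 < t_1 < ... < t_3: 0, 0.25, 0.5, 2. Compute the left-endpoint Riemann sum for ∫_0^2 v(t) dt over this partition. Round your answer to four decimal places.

0.7407

Subinterval widths: 0.25, 0.25, 1.5.
Left endpoints: 0, 0.25, 0.5.
v(0) = 0.4, v(0.25) = 8/21, v(0.5) = 4/11.
Sum = Σ Δt_i · v(t_i).
Sum ≈ 0.7407.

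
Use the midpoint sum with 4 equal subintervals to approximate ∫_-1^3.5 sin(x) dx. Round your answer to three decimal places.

Δx = (3.5 − (-1))/4 = 1.125.
Midpoints: -0.4375, 0.6875, 1.8125, 2.9375.
f(-0.4375) ≈ -0.424, f(0.6875) ≈ 0.635, f(1.8125) ≈ 0.971, f(2.9375) ≈ 0.203.
Sum = Δx · [f(-0.4375) + f(0.6875) + f(1.8125) + f(2.9375)].
Sum ≈ 1.558.

1.558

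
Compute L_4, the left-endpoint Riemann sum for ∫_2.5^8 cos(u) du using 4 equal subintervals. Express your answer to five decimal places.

-0.12349

Δu = (8 − 2.5)/4 = 1.375.
Left endpoints: 2.5, 3.875, 5.25, 6.625.
f(2.5) ≈ -0.80114, f(3.875) ≈ -0.74290, f(5.25) ≈ 0.51209, f(6.625) ≈ 0.94215.
Sum = Δu · [f(2.5) + f(3.875) + f(5.25) + f(6.625)].
Sum ≈ -0.12349.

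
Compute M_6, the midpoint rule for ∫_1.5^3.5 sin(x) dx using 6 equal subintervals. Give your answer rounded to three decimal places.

Δx = (3.5 − 1.5)/6 = 1/3.
Midpoints: 5/3, 2, 7/3, 8/3, 3, 10/3.
f(5/3) ≈ 0.995, f(2) ≈ 0.909, f(7/3) ≈ 0.723, f(8/3) ≈ 0.457, f(3) ≈ 0.141, f(10/3) ≈ -0.191.
Sum = Δx · [f(5/3) + f(2) + f(7/3) + ...].
Sum ≈ 1.012.

1.012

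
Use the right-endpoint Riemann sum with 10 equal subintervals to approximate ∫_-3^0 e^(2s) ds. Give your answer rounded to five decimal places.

0.66326

Δs = (0 − (-3))/10 = 0.3.
Right endpoints: -2.7, -2.4, -2.1, -1.8, -1.5, -1.2, -0.9, -0.6, -0.3, 0.
f(-2.7) ≈ 0.00452, f(-2.4) ≈ 0.00823, f(-2.1) ≈ 0.01500, f(-1.8) ≈ 0.02732, f(-1.5) ≈ 0.04979, f(-1.2) ≈ 0.09072, f(-0.9) ≈ 0.16530, f(-0.6) ≈ 0.30119, f(-0.3) ≈ 0.54881, f(0) ≈ 1.00000.
Sum = Δs · [f(-2.7) + f(-2.4) + f(-2.1) + ...].
Sum ≈ 0.66326.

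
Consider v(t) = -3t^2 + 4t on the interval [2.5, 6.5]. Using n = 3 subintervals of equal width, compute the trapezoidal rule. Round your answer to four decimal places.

-190.5556

Δt = (6.5 − 2.5)/3 = 4/3.
v(2.5) = -8.75, v(23/6) = -28.75, v(31/6) = -713/12, v(6.5) = -100.75.
T_3 = (Δt/2)·[v(t_0) + 2v(t_1) + 2v(t_2) + v(t_3)].
Sum ≈ -190.5556.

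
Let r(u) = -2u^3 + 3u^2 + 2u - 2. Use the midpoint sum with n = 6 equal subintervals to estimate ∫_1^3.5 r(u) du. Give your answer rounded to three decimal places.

-26.026

Δu = (3.5 − 1)/6 = 5/12.
Midpoints: 29/24, 1.625, 49/24, 59/24, 2.875, 79/24.
r(29/24) = 8767/6912, r(1.625) = 0.58984375, r(49/24) = -16813/6912, r(59/24) = -59903/6912, r(2.875) = -18.98046875, r(79/24) = -236683/6912.
Sum = Δu · [r(29/24) + r(1.625) + r(49/24) + ...].
Sum ≈ -26.026.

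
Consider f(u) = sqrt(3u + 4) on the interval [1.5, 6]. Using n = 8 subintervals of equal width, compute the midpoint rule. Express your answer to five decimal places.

Δu = (6 − 1.5)/8 = 0.5625.
Midpoints: 1.78125, 2.34375, 2.90625, 3.46875, 4.03125, 4.59375, 5.15625, 5.71875.
f(1.78125) ≈ 3.05675, f(2.34375) ≈ 3.32133, f(2.90625) ≈ 3.56634, f(3.46875) ≈ 3.79556, f(4.03125) ≈ 4.01170, f(4.59375) ≈ 4.21678, f(5.15625) ≈ 4.41234, f(5.71875) ≈ 4.59959.
Sum = Δu · [f(1.78125) + f(2.34375) + f(2.90625) + ...].
Sum ≈ 17.42647.

17.42647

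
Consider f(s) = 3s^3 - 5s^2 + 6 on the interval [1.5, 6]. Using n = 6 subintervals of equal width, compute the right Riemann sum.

Δs = (6 − 1.5)/6 = 0.75.
Right endpoints: 2.25, 3, 3.75, 4.5, 5.25, 6.
f(2.25) = 14.859375, f(3) = 42, f(3.75) = 93.890625, f(4.5) = 178.125, f(5.25) = 302.296875, f(6) = 474.
Sum = Δs · [f(2.25) + f(3) + f(3.75) + ...].
Sum = 828.87890625.

828.87890625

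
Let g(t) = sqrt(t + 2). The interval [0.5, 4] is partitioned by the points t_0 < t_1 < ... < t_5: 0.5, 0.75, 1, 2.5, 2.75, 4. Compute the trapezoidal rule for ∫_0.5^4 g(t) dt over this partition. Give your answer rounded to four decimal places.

Subinterval widths: 0.25, 0.25, 1.5, 0.25, 1.25.
g(0.5) ≈ 1.5811, g(0.75) ≈ 1.6583, g(1) ≈ 1.7321, g(2.5) ≈ 2.1213, g(2.75) ≈ 2.1794, g(4) ≈ 2.4495.
On each subinterval the trapezoid contributes (Δt_i/2)·[g(t_{i-1}) + g(t_i)].
Sum ≈ 7.1494.

7.1494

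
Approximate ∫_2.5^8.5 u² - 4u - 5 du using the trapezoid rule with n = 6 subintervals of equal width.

Δu = (8.5 − 2.5)/6 = 1.
f(2.5) = -8.75, f(3.5) = -6.75, f(4.5) = -2.75, f(5.5) = 3.25, f(6.5) = 11.25, f(7.5) = 21.25, f(8.5) = 33.25.
T_6 = (Δu/2)·[f(u_0) + 2f(u_1) + ... + 2f(u_{5}) + f(u_6)].
Sum = 38.5.

38.5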